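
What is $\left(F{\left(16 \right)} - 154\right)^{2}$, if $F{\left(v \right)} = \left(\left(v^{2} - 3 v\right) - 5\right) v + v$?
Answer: $9672100$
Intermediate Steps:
$F{\left(v \right)} = v + v \left(-5 + v^{2} - 3 v\right)$ ($F{\left(v \right)} = \left(-5 + v^{2} - 3 v\right) v + v = v \left(-5 + v^{2} - 3 v\right) + v = v + v \left(-5 + v^{2} - 3 v\right)$)
$\left(F{\left(16 \right)} - 154\right)^{2} = \left(16 \left(-4 + 16^{2} - 48\right) - 154\right)^{2} = \left(16 \left(-4 + 256 - 48\right) - 154\right)^{2} = \left(16 \cdot 204 - 154\right)^{2} = \left(3264 - 154\right)^{2} = 3110^{2} = 9672100$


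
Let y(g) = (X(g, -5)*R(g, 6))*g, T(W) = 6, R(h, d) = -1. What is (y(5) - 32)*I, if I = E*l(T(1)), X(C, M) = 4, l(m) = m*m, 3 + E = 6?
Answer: -5616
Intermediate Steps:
E = 3 (E = -3 + 6 = 3)
l(m) = m²
y(g) = -4*g (y(g) = (4*(-1))*g = -4*g)
I = 108 (I = 3*6² = 3*36 = 108)
(y(5) - 32)*I = (-4*5 - 32)*108 = (-20 - 32)*108 = -52*108 = -5616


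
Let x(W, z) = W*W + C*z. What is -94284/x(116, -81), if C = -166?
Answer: -47142/13451 ≈ -3.5047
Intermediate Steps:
x(W, z) = W² - 166*z (x(W, z) = W*W - 166*z = W² - 166*z)
-94284/x(116, -81) = -94284/(116² - 166*(-81)) = -94284/(13456 + 13446) = -94284/26902 = -94284*1/26902 = -47142/13451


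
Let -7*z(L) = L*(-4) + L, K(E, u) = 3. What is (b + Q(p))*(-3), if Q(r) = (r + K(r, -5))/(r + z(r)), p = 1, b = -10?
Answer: 108/5 ≈ 21.600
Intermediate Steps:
z(L) = 3*L/7 (z(L) = -(L*(-4) + L)/7 = -(-4*L + L)/7 = -(-3)*L/7 = 3*L/7)
Q(r) = 7*(3 + r)/(10*r) (Q(r) = (r + 3)/(r + 3*r/7) = (3 + r)/((10*r/7)) = (3 + r)*(7/(10*r)) = 7*(3 + r)/(10*r))
(b + Q(p))*(-3) = (-10 + (7/10)*(3 + 1)/1)*(-3) = (-10 + (7/10)*1*4)*(-3) = (-10 + 14/5)*(-3) = -36/5*(-3) = 108/5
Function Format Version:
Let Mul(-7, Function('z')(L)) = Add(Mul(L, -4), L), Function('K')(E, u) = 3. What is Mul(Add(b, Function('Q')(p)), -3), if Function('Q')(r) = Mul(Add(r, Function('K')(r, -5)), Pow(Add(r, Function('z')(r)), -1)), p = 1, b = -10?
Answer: Rational(108, 5) ≈ 21.600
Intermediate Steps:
Function('z')(L) = Mul(Rational(3, 7), L) (Function('z')(L) = Mul(Rational(-1, 7), Add(Mul(L, -4), L)) = Mul(Rational(-1, 7), Add(Mul(-4, L), L)) = Mul(Rational(-1, 7), Mul(-3, L)) = Mul(Rational(3, 7), L))
Function('Q')(r) = Mul(Rational(7, 10), Pow(r, -1), Add(3, r)) (Function('Q')(r) = Mul(Add(r, 3), Pow(Add(r, Mul(Rational(3, 7), r)), -1)) = Mul(Add(3, r), Pow(Mul(Rational(10, 7), r), -1)) = Mul(Add(3, r), Mul(Rational(7, 10), Pow(r, -1))) = Mul(Rational(7, 10), Pow(r, -1), Add(3, r)))
Mul(Add(b, Function('Q')(p)), -3) = Mul(Add(-10, Mul(Rational(7, 10), Pow(1, -1), Add(3, 1))), -3) = Mul(Add(-10, Mul(Rational(7, 10), 1, 4)), -3) = Mul(Add(-10, Rational(14, 5)), -3) = Mul(Rational(-36, 5), -3) = Rational(108, 5)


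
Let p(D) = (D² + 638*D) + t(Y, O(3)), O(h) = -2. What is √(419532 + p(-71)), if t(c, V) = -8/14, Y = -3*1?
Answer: √18584447/7 ≈ 615.85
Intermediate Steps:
Y = -3
t(c, V) = -4/7 (t(c, V) = -8*1/14 = -4/7)
p(D) = -4/7 + D² + 638*D (p(D) = (D² + 638*D) - 4/7 = -4/7 + D² + 638*D)
√(419532 + p(-71)) = √(419532 + (-4/7 + (-71)² + 638*(-71))) = √(419532 + (-4/7 + 5041 - 45298)) = √(419532 - 281803/7) = √(2654921/7) = √18584447/7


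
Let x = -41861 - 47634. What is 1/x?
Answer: -1/89495 ≈ -1.1174e-5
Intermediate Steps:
x = -89495
1/x = 1/(-89495) = -1/89495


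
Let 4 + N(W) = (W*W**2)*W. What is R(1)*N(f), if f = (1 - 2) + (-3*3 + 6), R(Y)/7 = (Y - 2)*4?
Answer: -7056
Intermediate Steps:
R(Y) = -56 + 28*Y (R(Y) = 7*((Y - 2)*4) = 7*((-2 + Y)*4) = 7*(-8 + 4*Y) = -56 + 28*Y)
f = -4 (f = -1 + (-9 + 6) = -1 - 3 = -4)
N(W) = -4 + W**4 (N(W) = -4 + (W*W**2)*W = -4 + W**3*W = -4 + W**4)
R(1)*N(f) = (-56 + 28*1)*(-4 + (-4)**4) = (-56 + 28)*(-4 + 256) = -28*252 = -7056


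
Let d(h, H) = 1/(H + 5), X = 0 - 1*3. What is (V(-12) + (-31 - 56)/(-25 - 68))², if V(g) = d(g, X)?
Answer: 7921/3844 ≈ 2.0606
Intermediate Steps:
X = -3 (X = 0 - 3 = -3)
d(h, H) = 1/(5 + H)
V(g) = ½ (V(g) = 1/(5 - 3) = 1/2 = ½)
(V(-12) + (-31 - 56)/(-25 - 68))² = (½ + (-31 - 56)/(-25 - 68))² = (½ - 87/(-93))² = (½ - 87*(-1/93))² = (½ + 29/31)² = (89/62)² = 7921/3844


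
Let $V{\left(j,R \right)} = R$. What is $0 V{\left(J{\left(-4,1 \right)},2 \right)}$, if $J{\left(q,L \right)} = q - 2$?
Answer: $0$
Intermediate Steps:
$J{\left(q,L \right)} = -2 + q$ ($J{\left(q,L \right)} = q - 2 = -2 + q$)
$0 V{\left(J{\left(-4,1 \right)},2 \right)} = 0 \cdot 2 = 0$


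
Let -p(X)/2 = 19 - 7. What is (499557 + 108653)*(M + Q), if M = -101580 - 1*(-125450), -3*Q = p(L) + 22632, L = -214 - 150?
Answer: 9934502140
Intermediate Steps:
L = -364
p(X) = -24 (p(X) = -2*(19 - 7) = -2*12 = -24)
Q = -7536 (Q = -(-24 + 22632)/3 = -⅓*22608 = -7536)
M = 23870 (M = -101580 + 125450 = 23870)
(499557 + 108653)*(M + Q) = (499557 + 108653)*(23870 - 7536) = 608210*16334 = 9934502140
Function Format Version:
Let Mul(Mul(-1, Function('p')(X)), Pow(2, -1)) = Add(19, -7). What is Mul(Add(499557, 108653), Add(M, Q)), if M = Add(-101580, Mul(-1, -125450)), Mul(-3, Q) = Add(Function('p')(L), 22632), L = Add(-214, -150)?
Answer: 9934502140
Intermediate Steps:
L = -364
Function('p')(X) = -24 (Function('p')(X) = Mul(-2, Add(19, -7)) = Mul(-2, 12) = -24)
Q = -7536 (Q = Mul(Rational(-1, 3), Add(-24, 22632)) = Mul(Rational(-1, 3), 22608) = -7536)
M = 23870 (M = Add(-101580, 125450) = 23870)
Mul(Add(499557, 108653), Add(M, Q)) = Mul(Add(499557, 108653), Add(23870, -7536)) = Mul(608210, 16334) = 9934502140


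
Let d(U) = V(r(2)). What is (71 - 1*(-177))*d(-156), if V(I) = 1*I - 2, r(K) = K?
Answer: 0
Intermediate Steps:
V(I) = -2 + I (V(I) = I - 2 = -2 + I)
d(U) = 0 (d(U) = -2 + 2 = 0)
(71 - 1*(-177))*d(-156) = (71 - 1*(-177))*0 = (71 + 177)*0 = 248*0 = 0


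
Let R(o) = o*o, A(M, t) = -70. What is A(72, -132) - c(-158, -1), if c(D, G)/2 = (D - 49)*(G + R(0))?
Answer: -484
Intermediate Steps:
R(o) = o²
c(D, G) = 2*G*(-49 + D) (c(D, G) = 2*((D - 49)*(G + 0²)) = 2*((-49 + D)*(G + 0)) = 2*((-49 + D)*G) = 2*(G*(-49 + D)) = 2*G*(-49 + D))
A(72, -132) - c(-158, -1) = -70 - 2*(-1)*(-49 - 158) = -70 - 2*(-1)*(-207) = -70 - 1*414 = -70 - 414 = -484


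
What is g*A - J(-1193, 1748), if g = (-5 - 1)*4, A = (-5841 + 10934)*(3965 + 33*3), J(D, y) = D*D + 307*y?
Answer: -498710733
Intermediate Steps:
J(D, y) = D**2 + 307*y
A = 20697952 (A = 5093*(3965 + 99) = 5093*4064 = 20697952)
g = -24 (g = -6*4 = -24)
g*A - J(-1193, 1748) = -24*20697952 - ((-1193)**2 + 307*1748) = -496750848 - (1423249 + 536636) = -496750848 - 1*1959885 = -496750848 - 1959885 = -498710733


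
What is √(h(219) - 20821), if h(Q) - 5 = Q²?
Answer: √27145 ≈ 164.76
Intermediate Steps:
h(Q) = 5 + Q²
√(h(219) - 20821) = √((5 + 219²) - 20821) = √((5 + 47961) - 20821) = √(47966 - 20821) = √27145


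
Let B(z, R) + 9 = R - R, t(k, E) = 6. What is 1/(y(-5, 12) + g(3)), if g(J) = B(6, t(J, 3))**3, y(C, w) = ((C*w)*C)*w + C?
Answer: 1/2866 ≈ 0.00034892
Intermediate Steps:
B(z, R) = -9 (B(z, R) = -9 + (R - R) = -9 + 0 = -9)
y(C, w) = C + C**2*w**2 (y(C, w) = (w*C**2)*w + C = C**2*w**2 + C = C + C**2*w**2)
g(J) = -729 (g(J) = (-9)**3 = -729)
1/(y(-5, 12) + g(3)) = 1/(-5*(1 - 5*12**2) - 729) = 1/(-5*(1 - 5*144) - 729) = 1/(-5*(1 - 720) - 729) = 1/(-5*(-719) - 729) = 1/(3595 - 729) = 1/2866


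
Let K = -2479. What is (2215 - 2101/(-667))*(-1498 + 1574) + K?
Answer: 110788963/667 ≈ 1.6610e+5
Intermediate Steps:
(2215 - 2101/(-667))*(-1498 + 1574) + K = (2215 - 2101/(-667))*(-1498 + 1574) - 2479 = (2215 - 2101*(-1/667))*76 - 2479 = (2215 + 2101/667)*76 - 2479 = (1479506/667)*76 - 2479 = 112442456/667 - 2479 = 110788963/667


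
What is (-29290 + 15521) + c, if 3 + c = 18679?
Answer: 4907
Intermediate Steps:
c = 18676 (c = -3 + 18679 = 18676)
(-29290 + 15521) + c = (-29290 + 15521) + 18676 = -13769 + 18676 = 4907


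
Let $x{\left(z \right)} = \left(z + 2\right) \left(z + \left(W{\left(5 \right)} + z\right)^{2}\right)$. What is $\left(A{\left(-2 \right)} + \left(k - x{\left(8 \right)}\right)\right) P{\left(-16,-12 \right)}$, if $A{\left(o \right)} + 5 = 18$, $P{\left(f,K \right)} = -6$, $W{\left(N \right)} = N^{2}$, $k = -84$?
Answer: $66246$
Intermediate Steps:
$A{\left(o \right)} = 13$ ($A{\left(o \right)} = -5 + 18 = 13$)
$x{\left(z \right)} = \left(2 + z\right) \left(z + \left(25 + z\right)^{2}\right)$ ($x{\left(z \right)} = \left(z + 2\right) \left(z + \left(5^{2} + z\right)^{2}\right) = \left(2 + z\right) \left(z + \left(25 + z\right)^{2}\right)$)
$\left(A{\left(-2 \right)} + \left(k - x{\left(8 \right)}\right)\right) P{\left(-16,-12 \right)} = \left(13 - \left(1846 + 3392 + 5816\right)\right) \left(-6\right) = \left(13 - \left(7662 + 3392\right)\right) \left(-6\right) = \left(13 - 11054\right) \left(-6\right) = \left(-11041\right) \left(-6\right) = 66246$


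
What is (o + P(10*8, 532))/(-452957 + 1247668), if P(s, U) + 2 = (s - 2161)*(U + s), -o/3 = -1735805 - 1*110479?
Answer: 4265278/794711 ≈ 5.3671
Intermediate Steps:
o = 5538852 (o = -3*(-1735805 - 1*110479) = -3*(-1735805 - 110479) = -3*(-1846284) = 5538852)
P(s, U) = -2 + (-2161 + s)*(U + s) (P(s, U) = -2 + (s - 2161)*(U + s) = -2 + (-2161 + s)*(U + s))
(o + P(10*8, 532))/(-452957 + 1247668) = (5538852 + (-2 + (10*8)² - 2161*532 - 21610*8 + 532*(10*8)))/(-452957 + 1247668) = (5538852 + (-2 + 80² - 1149652 - 2161*80 + 532*80))/794711 = (5538852 + (-2 + 6400 - 1149652 - 172880 + 42560))*(1/794711) = (5538852 - 1273574)*(1/794711) = 4265278*(1/794711) = 4265278/794711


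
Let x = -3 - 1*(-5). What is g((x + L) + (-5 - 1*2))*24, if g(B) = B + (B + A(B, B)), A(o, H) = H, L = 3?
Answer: -144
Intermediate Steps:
x = 2 (x = -3 + 5 = 2)
g(B) = 3*B (g(B) = B + (B + B) = B + 2*B = 3*B)
g((x + L) + (-5 - 1*2))*24 = (3*((2 + 3) + (-5 - 1*2)))*24 = (3*(5 + (-5 - 2)))*24 = (3*(5 - 7))*24 = (3*(-2))*24 = -6*24 = -144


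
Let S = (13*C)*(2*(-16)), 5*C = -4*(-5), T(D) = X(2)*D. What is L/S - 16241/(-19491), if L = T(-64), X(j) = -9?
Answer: 246847/506766 ≈ 0.48710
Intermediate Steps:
T(D) = -9*D
L = 576 (L = -9*(-64) = 576)
C = 4 (C = (-4*(-5))/5 = (1/5)*20 = 4)
S = -1664 (S = (13*4)*(2*(-16)) = 52*(-32) = -1664)
L/S - 16241/(-19491) = 576/(-1664) - 16241/(-19491) = 576*(-1/1664) - 16241*(-1/19491) = -9/26 + 16241/19491 = 246847/506766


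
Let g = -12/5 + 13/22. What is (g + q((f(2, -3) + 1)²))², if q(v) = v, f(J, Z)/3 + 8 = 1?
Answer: 1918527601/12100 ≈ 1.5856e+5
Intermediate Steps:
f(J, Z) = -21 (f(J, Z) = -24 + 3*1 = -24 + 3 = -21)
g = -199/110 (g = -12*⅕ + 13*(1/22) = -12/5 + 13/22 = -199/110 ≈ -1.8091)
(g + q((f(2, -3) + 1)²))² = (-199/110 + (-21 + 1)²)² = (-199/110 + (-20)²)² = (-199/110 + 400)² = (43801/110)² = 1918527601/12100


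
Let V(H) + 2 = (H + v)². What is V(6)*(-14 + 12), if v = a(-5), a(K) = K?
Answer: 2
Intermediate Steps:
v = -5
V(H) = -2 + (-5 + H)² (V(H) = -2 + (H - 5)² = -2 + (-5 + H)²)
V(6)*(-14 + 12) = (-2 + (-5 + 6)²)*(-14 + 12) = (-2 + 1²)*(-2) = (-2 + 1)*(-2) = -1*(-2) = 2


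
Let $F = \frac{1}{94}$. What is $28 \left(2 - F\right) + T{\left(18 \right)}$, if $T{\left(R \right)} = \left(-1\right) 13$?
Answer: $\frac{2007}{47} \approx 42.702$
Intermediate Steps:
$F = \frac{1}{94} \approx 0.010638$
$T{\left(R \right)} = -13$
$28 \left(2 - F\right) + T{\left(18 \right)} = 28 \left(2 - \frac{1}{94}\right) - 13 = 28 \cdot \frac{187}{94} - 13 = \frac{2618}{47} - 13 = \frac{2007}{47}$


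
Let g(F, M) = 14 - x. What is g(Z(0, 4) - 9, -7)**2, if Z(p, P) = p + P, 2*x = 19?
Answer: 81/4 ≈ 20.250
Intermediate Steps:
x = 19/2 (x = (1/2)*19 = 19/2 ≈ 9.5000)
Z(p, P) = P + p
g(F, M) = 9/2 (g(F, M) = 14 - 1*19/2 = 14 - 19/2 = 9/2)
g(Z(0, 4) - 9, -7)**2 = (9/2)**2 = 81/4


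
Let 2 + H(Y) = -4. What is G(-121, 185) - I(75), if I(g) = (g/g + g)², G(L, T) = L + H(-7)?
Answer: -5903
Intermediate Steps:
H(Y) = -6 (H(Y) = -2 - 4 = -6)
G(L, T) = -6 + L (G(L, T) = L - 6 = -6 + L)
I(g) = (1 + g)²
G(-121, 185) - I(75) = (-6 - 121) - (1 + 75)² = -127 - 1*76² = -127 - 1*5776 = -127 - 5776 = -5903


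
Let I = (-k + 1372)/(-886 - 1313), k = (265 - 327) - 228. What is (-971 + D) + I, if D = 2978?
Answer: 1470577/733 ≈ 2006.2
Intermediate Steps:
k = -290 (k = -62 - 228 = -290)
I = -554/733 (I = (-1*(-290) + 1372)/(-886 - 1313) = (290 + 1372)/(-2199) = 1662*(-1/2199) = -554/733 ≈ -0.75580)
(-971 + D) + I = (-971 + 2978) - 554/733 = 2007 - 554/733 = 1470577/733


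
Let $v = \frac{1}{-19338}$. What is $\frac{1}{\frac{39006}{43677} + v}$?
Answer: $\frac{93847314}{83806039} \approx 1.1198$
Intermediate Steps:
$v = - \frac{1}{19338} \approx -5.1712 \cdot 10^{-5}$
$\frac{1}{\frac{39006}{43677} + v} = \frac{1}{\frac{39006}{43677} - \frac{1}{19338}} = \frac{1}{39006 \cdot \frac{1}{43677} - \frac{1}{19338}} = \frac{1}{\frac{4334}{4853} - \frac{1}{19338}} = \frac{1}{\frac{83806039}{93847314}} = \frac{93847314}{83806039}$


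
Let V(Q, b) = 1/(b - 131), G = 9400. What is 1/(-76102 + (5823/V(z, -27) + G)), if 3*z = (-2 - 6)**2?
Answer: -1/986736 ≈ -1.0134e-6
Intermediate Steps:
z = 64/3 (z = (-2 - 6)**2/3 = (1/3)*(-8)**2 = (1/3)*64 = 64/3 ≈ 21.333)
V(Q, b) = 1/(-131 + b)
1/(-76102 + (5823/V(z, -27) + G)) = 1/(-76102 + (5823/(1/(-131 - 27)) + 9400)) = 1/(-76102 + (5823/(1/(-158)) + 9400)) = 1/(-76102 + (5823/(-1/158) + 9400)) = 1/(-76102 + (5823*(-158) + 9400)) = 1/(-76102 + (-920034 + 9400)) = 1/(-76102 - 910634) = 1/(-986736) = -1/986736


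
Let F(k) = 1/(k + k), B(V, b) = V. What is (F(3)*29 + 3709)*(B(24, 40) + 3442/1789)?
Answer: 516720487/5367 ≈ 96277.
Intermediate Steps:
F(k) = 1/(2*k)
(F(3)*29 + 3709)*(B(24, 40) + 3442/1789) = (((1/2)/3)*29 + 3709)*(24 + 3442/1789) = (((1/2)*(1/3))*29 + 3709)*(24 + 3442*(1/1789)) = ((1/6)*29 + 3709)*(24 + 3442/1789) = (29/6 + 3709)*(46378/1789) = (22283/6)*(46378/1789) = 516720487/5367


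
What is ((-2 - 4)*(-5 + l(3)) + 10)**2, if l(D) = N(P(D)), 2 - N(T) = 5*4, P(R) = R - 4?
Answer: 21904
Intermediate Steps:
P(R) = -4 + R
N(T) = -18 (N(T) = 2 - 5*4 = 2 - 1*20 = 2 - 20 = -18)
l(D) = -18
((-2 - 4)*(-5 + l(3)) + 10)**2 = ((-2 - 4)*(-5 - 18) + 10)**2 = (-6*(-23) + 10)**2 = (138 + 10)**2 = 148**2 = 21904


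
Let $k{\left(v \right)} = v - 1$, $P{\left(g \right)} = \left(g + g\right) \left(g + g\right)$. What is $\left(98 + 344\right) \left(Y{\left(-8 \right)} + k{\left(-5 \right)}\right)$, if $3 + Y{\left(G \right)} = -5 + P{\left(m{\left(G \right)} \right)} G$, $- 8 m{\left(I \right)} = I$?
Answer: $-20332$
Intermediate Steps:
$m{\left(I \right)} = - \frac{I}{8}$
$P{\left(g \right)} = 4 g^{2}$ ($P{\left(g \right)} = 2 g 2 g = 4 g^{2}$)
$Y{\left(G \right)} = -8 + \frac{G^{3}}{16}$ ($Y{\left(G \right)} = -3 + \left(-5 + 4 \left(- \frac{G}{8}\right)^{2} G\right) = -3 + \left(-5 + 4 \frac{G^{2}}{64} G\right) = -3 + \left(-5 + \frac{G^{2}}{16} G\right) = -3 + \left(-5 + \frac{G^{3}}{16}\right) = -8 + \frac{G^{3}}{16}$)
$k{\left(v \right)} = -1 + v$ ($k{\left(v \right)} = v - 1 = -1 + v$)
$\left(98 + 344\right) \left(Y{\left(-8 \right)} + k{\left(-5 \right)}\right) = \left(98 + 344\right) \left(\left(-8 + \frac{\left(-8\right)^{3}}{16}\right) - 6\right) = 442 \left(\left(-8 + \frac{1}{16} \left(-512\right)\right) - 6\right) = 442 \left(\left(-8 - 32\right) - 6\right) = 442 \left(-40 - 6\right) = 442 \left(-46\right) = -20332$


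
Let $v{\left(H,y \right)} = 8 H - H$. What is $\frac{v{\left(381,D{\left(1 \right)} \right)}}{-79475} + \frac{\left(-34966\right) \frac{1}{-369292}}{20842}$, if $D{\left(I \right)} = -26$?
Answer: $- \frac{54878458937}{1635566571100} \approx -0.033553$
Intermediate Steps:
$v{\left(H,y \right)} = 7 H$
$\frac{v{\left(381,D{\left(1 \right)} \right)}}{-79475} + \frac{\left(-34966\right) \frac{1}{-369292}}{20842} = \frac{7 \cdot 381}{-79475} + \frac{\left(-34966\right) \frac{1}{-369292}}{20842} = 2667 \left(- \frac{1}{79475}\right) + \left(-34966\right) \left(- \frac{1}{369292}\right) \frac{1}{20842} = - \frac{2667}{79475} + \frac{17483}{184646} \cdot \frac{1}{20842} = - \frac{2667}{79475} + \frac{17483}{3848391932} = - \frac{54878458937}{1635566571100}$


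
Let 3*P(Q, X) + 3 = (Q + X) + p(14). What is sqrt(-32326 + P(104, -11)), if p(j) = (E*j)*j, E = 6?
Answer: 4*I*sqrt(1994) ≈ 178.62*I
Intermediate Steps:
p(j) = 6*j**2 (p(j) = (6*j)*j = 6*j**2)
P(Q, X) = 391 + Q/3 + X/3 (P(Q, X) = -1 + ((Q + X) + 6*14**2)/3 = -1 + ((Q + X) + 6*196)/3 = -1 + ((Q + X) + 1176)/3 = -1 + (1176 + Q + X)/3 = -1 + (392 + Q/3 + X/3) = 391 + Q/3 + X/3)
sqrt(-32326 + P(104, -11)) = sqrt(-32326 + (391 + (1/3)*104 + (1/3)*(-11))) = sqrt(-32326 + (391 + 104/3 - 11/3)) = sqrt(-32326 + 422) = sqrt(-31904) = 4*I*sqrt(1994)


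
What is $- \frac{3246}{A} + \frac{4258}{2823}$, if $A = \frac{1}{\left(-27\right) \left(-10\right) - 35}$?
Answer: $- \frac{2153408372}{2823} \approx -7.6281 \cdot 10^{5}$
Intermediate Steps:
$A = \frac{1}{235}$ ($A = \frac{1}{270 - 35} = \frac{1}{235} \approx 0.0042553$)
$- \frac{3246}{A} + \frac{4258}{2823} = - 3246 \frac{1}{\frac{1}{235}} + \frac{4258}{2823} = \left(-3246\right) 235 + 4258 \cdot \frac{1}{2823} = -762810 + \frac{4258}{2823} = - \frac{2153408372}{2823}$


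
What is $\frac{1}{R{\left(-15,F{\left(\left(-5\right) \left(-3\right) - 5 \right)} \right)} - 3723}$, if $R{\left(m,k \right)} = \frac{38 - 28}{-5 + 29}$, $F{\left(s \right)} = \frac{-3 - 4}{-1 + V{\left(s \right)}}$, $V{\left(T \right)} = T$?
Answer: $- \frac{12}{44671} \approx -0.00026863$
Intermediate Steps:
$F{\left(s \right)} = - \frac{7}{-1 + s}$ ($F{\left(s \right)} = \frac{-3 - 4}{-1 + s} = - \frac{7}{-1 + s}$)
$R{\left(m,k \right)} = \frac{5}{12}$ ($R{\left(m,k \right)} = \frac{10}{24} = 10 \cdot \frac{1}{24} = \frac{5}{12}$)
$\frac{1}{R{\left(-15,F{\left(\left(-5\right) \left(-3\right) - 5 \right)} \right)} - 3723} = \frac{1}{\frac{5}{12} - 3723} = \frac{1}{- \frac{44671}{12}} = - \frac{12}{44671}$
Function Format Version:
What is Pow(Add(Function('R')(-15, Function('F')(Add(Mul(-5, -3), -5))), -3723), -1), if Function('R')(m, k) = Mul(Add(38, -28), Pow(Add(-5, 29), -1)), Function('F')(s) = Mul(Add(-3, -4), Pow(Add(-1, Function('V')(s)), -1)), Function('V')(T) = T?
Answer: Rational(-12, 44671) ≈ -0.00026863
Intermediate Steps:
Function('F')(s) = Mul(-7, Pow(Add(-1, s), -1)) (Function('F')(s) = Mul(Add(-3, -4), Pow(Add(-1, s), -1)) = Mul(-7, Pow(Add(-1, s), -1)))
Function('R')(m, k) = Rational(5, 12) (Function('R')(m, k) = Mul(10, Pow(24, -1)) = Mul(10, Rational(1, 24)) = Rational(5, 12))
Pow(Add(Function('R')(-15, Function('F')(Add(Mul(-5, -3), -5))), -3723), -1) = Pow(Add(Rational(5, 12), -3723), -1) = Pow(Rational(-44671, 12), -1) = Rational(-12, 44671)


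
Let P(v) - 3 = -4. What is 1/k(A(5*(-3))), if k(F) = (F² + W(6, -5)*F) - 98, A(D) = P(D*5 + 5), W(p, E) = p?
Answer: -1/103 ≈ -0.0097087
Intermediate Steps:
P(v) = -1 (P(v) = 3 - 4 = -1)
A(D) = -1
k(F) = -98 + F² + 6*F (k(F) = (F² + 6*F) - 98 = -98 + F² + 6*F)
1/k(A(5*(-3))) = 1/(-98 + (-1)² + 6*(-1)) = 1/(-98 + 1 - 6) = 1/(-103) = -1/103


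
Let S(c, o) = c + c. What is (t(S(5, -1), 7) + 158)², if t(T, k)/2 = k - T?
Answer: 23104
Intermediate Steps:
S(c, o) = 2*c
t(T, k) = -2*T + 2*k (t(T, k) = 2*(k - T) = -2*T + 2*k)
(t(S(5, -1), 7) + 158)² = ((-4*5 + 2*7) + 158)² = ((-2*10 + 14) + 158)² = ((-20 + 14) + 158)² = (-6 + 158)² = 152² = 23104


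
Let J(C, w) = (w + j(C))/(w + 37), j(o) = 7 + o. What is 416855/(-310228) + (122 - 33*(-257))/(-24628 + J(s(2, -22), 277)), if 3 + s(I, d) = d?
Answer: -4061543711691/2398972338724 ≈ -1.6930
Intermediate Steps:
s(I, d) = -3 + d
J(C, w) = (7 + C + w)/(37 + w) (J(C, w) = (w + (7 + C))/(w + 37) = (7 + C + w)/(37 + w))
416855/(-310228) + (122 - 33*(-257))/(-24628 + J(s(2, -22), 277)) = 416855/(-310228) + (122 - 33*(-257))/(-24628 + (7 + (-3 - 22) + 277)/(37 + 277)) = 416855*(-1/310228) + (122 + 8481)/(-24628 + (7 - 25 + 277)/314) = -416855/310228 + 8603/(-24628 + (1/314)*259) = -416855/310228 + 8603/(-24628 + 259/314) = -416855/310228 + 8603/(-7732933/314) = -416855/310228 + 8603*(-314/7732933) = -416855/310228 - 2701342/7732933 = -4061543711691/2398972338724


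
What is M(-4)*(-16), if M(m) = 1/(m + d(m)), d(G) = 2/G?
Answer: 32/9 ≈ 3.5556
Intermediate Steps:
M(m) = 1/(m + 2/m)
M(-4)*(-16) = -4/(2 + (-4)²)*(-16) = -4/(2 + 16)*(-16) = -4/18*(-16) = -4*1/18*(-16) = -2/9*(-16) = 32/9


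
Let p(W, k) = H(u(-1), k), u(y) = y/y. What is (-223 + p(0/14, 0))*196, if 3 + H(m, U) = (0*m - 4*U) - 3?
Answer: -44884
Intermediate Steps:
u(y) = 1
H(m, U) = -6 - 4*U (H(m, U) = -3 + ((0*m - 4*U) - 3) = -3 + ((0 - 4*U) - 3) = -3 + (-4*U - 3) = -3 + (-3 - 4*U) = -6 - 4*U)
p(W, k) = -6 - 4*k
(-223 + p(0/14, 0))*196 = (-223 + (-6 - 4*0))*196 = (-223 + (-6 + 0))*196 = (-223 - 6)*196 = -229*196 = -44884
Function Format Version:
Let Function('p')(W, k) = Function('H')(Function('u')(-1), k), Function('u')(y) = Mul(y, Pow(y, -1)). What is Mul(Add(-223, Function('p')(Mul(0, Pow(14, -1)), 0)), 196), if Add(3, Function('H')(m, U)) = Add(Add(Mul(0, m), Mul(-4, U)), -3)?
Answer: -44884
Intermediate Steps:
Function('u')(y) = 1
Function('H')(m, U) = Add(-6, Mul(-4, U)) (Function('H')(m, U) = Add(-3, Add(Add(Mul(0, m), Mul(-4, U)), -3)) = Add(-3, Add(Add(0, Mul(-4, U)), -3)) = Add(-3, Add(Mul(-4, U), -3)) = Add(-3, Add(-3, Mul(-4, U))) = Add(-6, Mul(-4, U)))
Function('p')(W, k) = Add(-6, Mul(-4, k))
Mul(Add(-223, Function('p')(Mul(0, Pow(14, -1)), 0)), 196) = Mul(Add(-223, Add(-6, Mul(-4, 0))), 196) = Mul(Add(-223, Add(-6, 0)), 196) = Mul(Add(-223, -6), 196) = Mul(-229, 196) = -44884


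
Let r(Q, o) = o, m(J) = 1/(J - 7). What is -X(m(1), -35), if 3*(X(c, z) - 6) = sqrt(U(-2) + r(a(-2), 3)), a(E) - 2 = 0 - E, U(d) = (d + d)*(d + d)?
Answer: -6 - sqrt(19)/3 ≈ -7.4530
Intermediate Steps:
m(J) = 1/(-7 + J)
U(d) = 4*d**2 (U(d) = (2*d)*(2*d) = 4*d**2)
a(E) = 2 - E (a(E) = 2 + (0 - E) = 2 - E)
X(c, z) = 6 + sqrt(19)/3 (X(c, z) = 6 + sqrt(4*(-2)**2 + 3)/3 = 6 + sqrt(4*4 + 3)/3 = 6 + sqrt(16 + 3)/3 = 6 + sqrt(19)/3)
-X(m(1), -35) = -(6 + sqrt(19)/3) = -6 - sqrt(19)/3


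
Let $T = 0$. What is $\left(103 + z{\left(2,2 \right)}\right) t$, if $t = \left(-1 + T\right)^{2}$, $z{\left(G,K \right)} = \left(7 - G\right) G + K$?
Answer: $115$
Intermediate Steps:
$z{\left(G,K \right)} = K + G \left(7 - G\right)$ ($z{\left(G,K \right)} = G \left(7 - G\right) + K = K + G \left(7 - G\right)$)
$t = 1$ ($t = \left(-1 + 0\right)^{2} = \left(-1\right)^{2} = 1$)
$\left(103 + z{\left(2,2 \right)}\right) t = \left(103 + \left(2 - 2^{2} + 7 \cdot 2\right)\right) 1 = \left(103 + \left(2 - 4 + 14\right)\right) 1 = \left(103 + 12\right) 1 = 115 \cdot 1 = 115$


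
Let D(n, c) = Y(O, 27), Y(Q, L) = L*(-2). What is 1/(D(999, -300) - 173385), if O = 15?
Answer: -1/173439 ≈ -5.7657e-6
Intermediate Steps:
Y(Q, L) = -2*L
D(n, c) = -54 (D(n, c) = -2*27 = -54)
1/(D(999, -300) - 173385) = 1/(-54 - 173385) = 1/(-173439) = -1/173439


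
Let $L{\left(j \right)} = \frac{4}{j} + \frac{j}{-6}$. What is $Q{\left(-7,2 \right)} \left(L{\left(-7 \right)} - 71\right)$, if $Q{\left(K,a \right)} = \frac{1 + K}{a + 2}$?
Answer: $\frac{2957}{28} \approx 105.61$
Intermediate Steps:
$L{\left(j \right)} = \frac{4}{j} - \frac{j}{6}$ ($L{\left(j \right)} = \frac{4}{j} + j \left(- \frac{1}{6}\right) = \frac{4}{j} - \frac{j}{6}$)
$Q{\left(K,a \right)} = \frac{1 + K}{2 + a}$
$Q{\left(-7,2 \right)} \left(L{\left(-7 \right)} - 71\right) = \frac{1 - 7}{2 + 2} \left(\left(\frac{4}{-7} - - \frac{7}{6}\right) - 71\right) = \frac{1}{4} \left(-6\right) \left(\left(4 \left(- \frac{1}{7}\right) + \frac{7}{6}\right) - 71\right) = \frac{1}{4} \left(-6\right) \left(\left(- \frac{4}{7} + \frac{7}{6}\right) - 71\right) = - \frac{3 \left(\frac{25}{42} - 71\right)}{2} = \left(- \frac{3}{2}\right) \left(- \frac{2957}{42}\right) = \frac{2957}{28}$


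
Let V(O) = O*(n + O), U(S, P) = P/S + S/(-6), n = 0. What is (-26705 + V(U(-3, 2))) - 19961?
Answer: -1679975/36 ≈ -46666.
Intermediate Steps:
U(S, P) = -S/6 + P/S (U(S, P) = P/S + S*(-1/6) = P/S - S/6 = -S/6 + P/S)
V(O) = O**2 (V(O) = O*(0 + O) = O*O = O**2)
(-26705 + V(U(-3, 2))) - 19961 = (-26705 + (-1/6*(-3) + 2/(-3))**2) - 19961 = (-26705 + (1/2 + 2*(-1/3))**2) - 19961 = (-26705 + (1/2 - 2/3)**2) - 19961 = (-26705 + (-1/6)**2) - 19961 = (-26705 + 1/36) - 19961 = -961379/36 - 19961 = -1679975/36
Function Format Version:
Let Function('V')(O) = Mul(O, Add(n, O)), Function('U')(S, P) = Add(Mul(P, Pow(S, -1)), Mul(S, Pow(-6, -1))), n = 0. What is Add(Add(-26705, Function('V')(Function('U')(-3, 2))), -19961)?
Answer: Rational(-1679975, 36) ≈ -46666.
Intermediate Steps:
Function('U')(S, P) = Add(Mul(Rational(-1, 6), S), Mul(P, Pow(S, -1))) (Function('U')(S, P) = Add(Mul(P, Pow(S, -1)), Mul(S, Rational(-1, 6))) = Add(Mul(P, Pow(S, -1)), Mul(Rational(-1, 6), S)) = Add(Mul(Rational(-1, 6), S), Mul(P, Pow(S, -1))))
Function('V')(O) = Pow(O, 2) (Function('V')(O) = Mul(O, Add(0, O)) = Mul(O, O) = Pow(O, 2))
Add(Add(-26705, Function('V')(Function('U')(-3, 2))), -19961) = Add(Add(-26705, Pow(Add(Mul(Rational(-1, 6), -3), Mul(2, Pow(-3, -1))), 2)), -19961) = Add(Add(-26705, Pow(Add(Rational(1, 2), Mul(2, Rational(-1, 3))), 2)), -19961) = Add(Add(-26705, Pow(Add(Rational(1, 2), Rational(-2, 3)), 2)), -19961) = Add(Add(-26705, Pow(Rational(-1, 6), 2)), -19961) = Add(Add(-26705, Rational(1, 36)), -19961) = Add(Rational(-961379, 36), -19961) = Rational(-1679975, 36)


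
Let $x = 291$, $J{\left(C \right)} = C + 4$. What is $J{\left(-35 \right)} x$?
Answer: $-9021$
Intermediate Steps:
$J{\left(C \right)} = 4 + C$
$J{\left(-35 \right)} x = \left(4 - 35\right) 291 = \left(-31\right) 291 = -9021$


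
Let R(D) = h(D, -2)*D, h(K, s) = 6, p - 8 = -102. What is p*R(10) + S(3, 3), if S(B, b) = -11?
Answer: -5651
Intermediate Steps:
p = -94 (p = 8 - 102 = -94)
R(D) = 6*D
p*R(10) + S(3, 3) = -564*10 - 11 = -94*60 - 11 = -5640 - 11 = -5651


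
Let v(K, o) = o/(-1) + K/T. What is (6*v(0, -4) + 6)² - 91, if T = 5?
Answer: 809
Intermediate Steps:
v(K, o) = -o + K/5 (v(K, o) = o/(-1) + K/5 = o*(-1) + K*(⅕) = -o + K/5)
(6*v(0, -4) + 6)² - 91 = (6*(-1*(-4) + (⅕)*0) + 6)² - 91 = (6*(4 + 0) + 6)² - 91 = (6*4 + 6)² - 91 = (24 + 6)² - 91 = 30² - 91 = 900 - 91 = 809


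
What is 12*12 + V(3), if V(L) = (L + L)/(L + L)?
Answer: 145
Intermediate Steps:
V(L) = 1 (V(L) = (2*L)/((2*L)) = (2*L)*(1/(2*L)) = 1)
12*12 + V(3) = 12*12 + 1 = 144 + 1 = 145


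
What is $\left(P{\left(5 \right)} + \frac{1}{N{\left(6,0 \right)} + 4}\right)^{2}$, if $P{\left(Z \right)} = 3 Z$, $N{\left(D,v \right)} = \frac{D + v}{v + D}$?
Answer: $\frac{5776}{25} \approx 231.04$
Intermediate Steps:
$N{\left(D,v \right)} = 1$ ($N{\left(D,v \right)} = \frac{D + v}{D + v} = 1$)
$\left(P{\left(5 \right)} + \frac{1}{N{\left(6,0 \right)} + 4}\right)^{2} = \left(3 \cdot 5 + \frac{1}{1 + 4}\right)^{2} = \left(15 + \frac{1}{5}\right)^{2} = \left(\frac{76}{5}\right)^{2} = \frac{5776}{25}$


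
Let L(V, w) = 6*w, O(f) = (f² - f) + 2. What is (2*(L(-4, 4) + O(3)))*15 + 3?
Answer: 963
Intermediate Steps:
O(f) = 2 + f² - f
(2*(L(-4, 4) + O(3)))*15 + 3 = (2*(6*4 + (2 + 3² - 1*3)))*15 + 3 = (2*(24 + (2 + 9 - 3)))*15 + 3 = (2*(24 + 8))*15 + 3 = (2*32)*15 + 3 = 64*15 + 3 = 960 + 3 = 963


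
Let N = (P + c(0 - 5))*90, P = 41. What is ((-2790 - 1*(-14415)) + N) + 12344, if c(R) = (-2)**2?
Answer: 28019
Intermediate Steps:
c(R) = 4
N = 4050 (N = (41 + 4)*90 = 45*90 = 4050)
((-2790 - 1*(-14415)) + N) + 12344 = ((-2790 - 1*(-14415)) + 4050) + 12344 = ((-2790 + 14415) + 4050) + 12344 = (11625 + 4050) + 12344 = 15675 + 12344 = 28019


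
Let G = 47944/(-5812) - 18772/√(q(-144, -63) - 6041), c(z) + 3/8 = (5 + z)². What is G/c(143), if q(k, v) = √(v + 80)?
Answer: -95888/254607737 + 150176*I/(175229*√(6041 - √17)) ≈ -0.00037661 + 0.01103*I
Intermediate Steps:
c(z) = -3/8 + (5 + z)²
q(k, v) = √(80 + v)
G = -11986/1453 - 18772/√(-6041 + √17) (G = 47944/(-5812) - 18772/√(√(80 - 63) - 6041) = 47944*(-1/5812) - 18772/√(√17 - 6041) = -11986/1453 - 18772/√(-6041 + √17) ≈ -8.2491 + 241.6*I)
G/c(143) = (-11986/1453 + 18772*I/√(6041 - √17))/(-3/8 + (5 + 143)²) = (-11986/1453 + 18772*I/√(6041 - √17))/(-3/8 + 148²) = (-11986/1453 + 18772*I/√(6041 - √17))/(-3/8 + 21904) = (-11986/1453 + 18772*I/√(6041 - √17))/(175229/8) = (-11986/1453 + 18772*I/√(6041 - √17))*(8/175229) = -95888/254607737 + 150176*I/(175229*√(6041 - √17))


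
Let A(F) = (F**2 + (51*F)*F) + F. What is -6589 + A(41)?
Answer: 80864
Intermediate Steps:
A(F) = F + 52*F**2 (A(F) = (F**2 + 51*F**2) + F = 52*F**2 + F = F + 52*F**2)
-6589 + A(41) = -6589 + 41*(1 + 52*41) = -6589 + 41*(1 + 2132) = -6589 + 41*2133 = -6589 + 87453 = 80864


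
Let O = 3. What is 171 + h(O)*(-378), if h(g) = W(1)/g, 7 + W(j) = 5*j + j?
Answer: 297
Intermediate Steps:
W(j) = -7 + 6*j (W(j) = -7 + (5*j + j) = -7 + 6*j)
h(g) = -1/g (h(g) = (-7 + 6*1)/g = (-7 + 6)/g = -1/g)
171 + h(O)*(-378) = 171 - 1/3*(-378) = 171 - 1*⅓*(-378) = 171 - ⅓*(-378) = 171 + 126 = 297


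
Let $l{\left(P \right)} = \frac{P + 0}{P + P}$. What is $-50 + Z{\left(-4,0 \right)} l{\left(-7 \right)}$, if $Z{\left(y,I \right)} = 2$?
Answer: $-49$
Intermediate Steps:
$l{\left(P \right)} = \frac{1}{2}$ ($l{\left(P \right)} = \frac{P}{2 P} = P \frac{1}{2 P} = \frac{1}{2}$)
$-50 + Z{\left(-4,0 \right)} l{\left(-7 \right)} = -50 + 2 \cdot \frac{1}{2} = -50 + 1 = -49$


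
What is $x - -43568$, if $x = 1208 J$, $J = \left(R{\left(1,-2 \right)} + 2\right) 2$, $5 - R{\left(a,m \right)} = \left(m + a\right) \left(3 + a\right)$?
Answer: $70144$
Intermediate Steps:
$R{\left(a,m \right)} = 5 - \left(3 + a\right) \left(a + m\right)$ ($R{\left(a,m \right)} = 5 - \left(m + a\right) \left(3 + a\right) = 5 - \left(a + m\right) \left(3 + a\right) = 5 - \left(3 + a\right) \left(a + m\right)$)
$J = 22$ ($J = \left(\left(5 - 1^{2} - 3 - -6 - 1 \left(-2\right)\right) + 2\right) 2 = \left(\left(5 - 1 - 3 + 6 + 2\right) + 2\right) 2 = \left(9 + 2\right) 2 = 11 \cdot 2 = 22$)
$x = 26576$ ($x = 1208 \cdot 22 = 26576$)
$x - -43568 = 26576 - -43568 = 26576 + 43568 = 70144$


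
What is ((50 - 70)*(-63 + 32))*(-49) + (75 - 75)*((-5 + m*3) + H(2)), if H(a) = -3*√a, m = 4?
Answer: -30380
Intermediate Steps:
((50 - 70)*(-63 + 32))*(-49) + (75 - 75)*((-5 + m*3) + H(2)) = ((50 - 70)*(-63 + 32))*(-49) + (75 - 75)*((-5 + 4*3) - 3*√2) = -20*(-31)*(-49) + 0*((-5 + 12) - 3*√2) = 620*(-49) + 0*(7 - 3*√2) = -30380 + 0 = -30380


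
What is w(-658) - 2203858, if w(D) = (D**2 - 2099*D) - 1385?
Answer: -391137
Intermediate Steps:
w(D) = -1385 + D**2 - 2099*D
w(-658) - 2203858 = (-1385 + (-658)**2 - 2099*(-658)) - 2203858 = (-1385 + 432964 + 1381142) - 2203858 = 1812721 - 2203858 = -391137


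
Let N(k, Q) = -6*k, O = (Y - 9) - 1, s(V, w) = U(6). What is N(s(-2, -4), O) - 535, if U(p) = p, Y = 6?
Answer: -571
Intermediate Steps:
s(V, w) = 6
O = -4 (O = (6 - 9) - 1 = -3 - 1 = -4)
N(s(-2, -4), O) - 535 = -6*6 - 535 = -36 - 535 = -571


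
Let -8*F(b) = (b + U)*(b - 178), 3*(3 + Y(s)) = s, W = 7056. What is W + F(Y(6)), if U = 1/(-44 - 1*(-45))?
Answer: 7056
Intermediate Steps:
Y(s) = -3 + s/3
U = 1 (U = 1/(-44 + 45) = 1/1 = 1)
F(b) = -(1 + b)*(-178 + b)/8 (F(b) = -(b + 1)*(b - 178)/8 = -(1 + b)*(-178 + b)/8)
W + F(Y(6)) = 7056 + (89/4 - (-3 + (⅓)*6)²/8 + 177*(-3 + (⅓)*6)/8) = 7056 + (89/4 - (-3 + 2)²/8 + 177*(-3 + 2)/8) = 7056 + (89/4 - ⅛*(-1)² + (177/8)*(-1)) = 7056 + (89/4 - ⅛*1 - 177/8) = 7056 + (89/4 - ⅛ - 177/8) = 7056 + 0 = 7056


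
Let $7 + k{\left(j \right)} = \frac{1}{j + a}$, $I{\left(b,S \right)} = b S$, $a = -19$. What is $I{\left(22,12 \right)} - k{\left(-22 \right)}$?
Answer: $\frac{11112}{41} \approx 271.02$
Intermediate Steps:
$I{\left(b,S \right)} = S b$
$k{\left(j \right)} = -7 + \frac{1}{-19 + j}$ ($k{\left(j \right)} = -7 + \frac{1}{j - 19} = -7 + \frac{1}{-19 + j}$)
$I{\left(22,12 \right)} - k{\left(-22 \right)} = 12 \cdot 22 - \frac{134 - -154}{-19 - 22} = 264 - \frac{134 + 154}{-41} = 264 - \left(- \frac{1}{41}\right) 288 = 264 - - \frac{288}{41} = 264 + \frac{288}{41} = \frac{11112}{41}$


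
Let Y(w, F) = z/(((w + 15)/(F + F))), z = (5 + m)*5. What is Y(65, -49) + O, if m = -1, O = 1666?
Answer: 3283/2 ≈ 1641.5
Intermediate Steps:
z = 20 (z = (5 - 1)*5 = 4*5 = 20)
Y(w, F) = 40*F/(15 + w) (Y(w, F) = 20/(((w + 15)/(F + F))) = 20/(((15 + w)/((2*F)))) = 20/(((15 + w)*(1/(2*F)))) = 20/(((15 + w)/(2*F))) = 20*(2*F/(15 + w)) = 40*F/(15 + w))
Y(65, -49) + O = 40*(-49)/(15 + 65) + 1666 = 40*(-49)/80 + 1666 = 40*(-49)*(1/80) + 1666 = -49/2 + 1666 = 3283/2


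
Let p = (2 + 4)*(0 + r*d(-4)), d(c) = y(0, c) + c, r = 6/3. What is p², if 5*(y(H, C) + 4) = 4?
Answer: 186624/25 ≈ 7465.0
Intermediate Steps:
r = 2 (r = 6*(⅓) = 2)
y(H, C) = -16/5 (y(H, C) = -4 + (⅕)*4 = -4 + ⅘ = -16/5)
d(c) = -16/5 + c
p = -432/5 (p = (2 + 4)*(0 + 2*(-16/5 - 4)) = 6*(0 + 2*(-36/5)) = 6*(0 - 72/5) = 6*(-72/5) = -432/5 ≈ -86.400)
p² = (-432/5)² = 186624/25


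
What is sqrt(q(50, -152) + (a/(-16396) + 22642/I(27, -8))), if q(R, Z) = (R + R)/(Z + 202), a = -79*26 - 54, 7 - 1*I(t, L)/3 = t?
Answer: I*sqrt(5674208276130)/122970 ≈ 19.371*I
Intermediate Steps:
I(t, L) = 21 - 3*t
a = -2108 (a = -2054 - 54 = -2108)
q(R, Z) = 2*R/(202 + Z) (q(R, Z) = (2*R)/(202 + Z) = 2*R/(202 + Z))
sqrt(q(50, -152) + (a/(-16396) + 22642/I(27, -8))) = sqrt(2*50/(202 - 152) + (-2108/(-16396) + 22642/(21 - 3*27))) = sqrt(2*50/50 + (-2108*(-1/16396) + 22642/(21 - 81))) = sqrt(2*50*(1/50) + (527/4099 + 22642/(-60))) = sqrt(2 + (527/4099 + 22642*(-1/60))) = sqrt(2 + (527/4099 - 11321/30)) = sqrt(2 - 46388969/122970) = sqrt(-46143029/122970) = I*sqrt(5674208276130)/122970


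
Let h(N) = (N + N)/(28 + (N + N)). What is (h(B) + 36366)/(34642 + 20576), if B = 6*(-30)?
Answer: 503078/763849 ≈ 0.65861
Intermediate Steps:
B = -180
h(N) = 2*N/(28 + 2*N) (h(N) = (2*N)/(28 + 2*N) = 2*N/(28 + 2*N))
(h(B) + 36366)/(34642 + 20576) = (-180/(14 - 180) + 36366)/(34642 + 20576) = (-180/(-166) + 36366)/55218 = (-180*(-1/166) + 36366)*(1/55218) = (90/83 + 36366)*(1/55218) = (3018468/83)*(1/55218) = 503078/763849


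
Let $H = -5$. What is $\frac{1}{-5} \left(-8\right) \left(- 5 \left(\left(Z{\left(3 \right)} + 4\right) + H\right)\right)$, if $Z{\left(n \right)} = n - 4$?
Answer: $16$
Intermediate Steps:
$Z{\left(n \right)} = -4 + n$
$\frac{1}{-5} \left(-8\right) \left(- 5 \left(\left(Z{\left(3 \right)} + 4\right) + H\right)\right) = \frac{1}{-5} \left(-8\right) \left(- 5 \left(\left(\left(-4 + 3\right) + 4\right) - 5\right)\right) = \left(- \frac{1}{5}\right) \left(-8\right) \left(- 5 \left(\left(-1 + 4\right) - 5\right)\right) = \frac{8 \left(- 5 \left(3 - 5\right)\right)}{5} = \frac{8 \left(\left(-5\right) \left(-2\right)\right)}{5} = \frac{8}{5} \cdot 10 = 16$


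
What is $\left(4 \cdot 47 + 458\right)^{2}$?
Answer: $417316$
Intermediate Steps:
$\left(4 \cdot 47 + 458\right)^{2} = \left(188 + 458\right)^{2} = 646^{2} = 417316$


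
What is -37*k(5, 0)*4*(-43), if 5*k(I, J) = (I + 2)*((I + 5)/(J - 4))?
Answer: -22274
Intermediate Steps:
k(I, J) = (2 + I)*(5 + I)/(5*(-4 + J)) (k(I, J) = ((I + 2)*((I + 5)/(J - 4)))/5 = ((2 + I)*((5 + I)/(-4 + J)))/5 = ((2 + I)*(5 + I)/(-4 + J))/5 = (2 + I)*(5 + I)/(5*(-4 + J)))
-37*k(5, 0)*4*(-43) = -37*(10 + 5² + 7*5)/(5*(-4 + 0))*4*(-43) = -37*(⅕)*(10 + 25 + 35)/(-4)*4*(-43) = -37*(⅕)*(-¼)*70*4*(-43) = -(-259)*4/2*(-43) = -37*(-14)*(-43) = 518*(-43) = -22274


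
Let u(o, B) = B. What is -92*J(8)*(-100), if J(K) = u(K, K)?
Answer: 73600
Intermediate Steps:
J(K) = K
-92*J(8)*(-100) = -92*8*(-100) = -736*(-100) = 73600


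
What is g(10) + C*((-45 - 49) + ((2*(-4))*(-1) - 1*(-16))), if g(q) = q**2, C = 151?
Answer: -10470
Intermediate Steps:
g(10) + C*((-45 - 49) + ((2*(-4))*(-1) - 1*(-16))) = 10**2 + 151*((-45 - 49) + ((2*(-4))*(-1) - 1*(-16))) = 100 + 151*(-94 + (-8*(-1) + 16)) = 100 + 151*(-94 + (8 + 16)) = 100 + 151*(-94 + 24) = 100 + 151*(-70) = 100 - 10570 = -10470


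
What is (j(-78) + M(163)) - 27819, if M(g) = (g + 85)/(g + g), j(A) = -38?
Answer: -4540567/163 ≈ -27856.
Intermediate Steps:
M(g) = (85 + g)/(2*g) (M(g) = (85 + g)/((2*g)) = (85 + g)*(1/(2*g)) = (85 + g)/(2*g))
(j(-78) + M(163)) - 27819 = (-38 + (½)*(85 + 163)/163) - 27819 = (-38 + (½)*(1/163)*248) - 27819 = (-38 + 124/163) - 27819 = -6070/163 - 27819 = -4540567/163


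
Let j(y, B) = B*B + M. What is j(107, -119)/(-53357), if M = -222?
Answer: -13939/53357 ≈ -0.26124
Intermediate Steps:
j(y, B) = -222 + B² (j(y, B) = B*B - 222 = B² - 222 = -222 + B²)
j(107, -119)/(-53357) = (-222 + (-119)²)/(-53357) = (-222 + 14161)*(-1/53357) = 13939*(-1/53357) = -13939/53357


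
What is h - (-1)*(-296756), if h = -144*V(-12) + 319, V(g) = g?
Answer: -294709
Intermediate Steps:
h = 2047 (h = -144*(-12) + 319 = 1728 + 319 = 2047)
h - (-1)*(-296756) = 2047 - (-1)*(-296756) = 2047 - 1*296756 = 2047 - 296756 = -294709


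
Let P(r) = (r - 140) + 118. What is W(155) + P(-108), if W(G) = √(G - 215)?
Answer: -130 + 2*I*√15 ≈ -130.0 + 7.746*I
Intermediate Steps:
W(G) = √(-215 + G)
P(r) = -22 + r (P(r) = (-140 + r) + 118 = -22 + r)
W(155) + P(-108) = √(-215 + 155) + (-22 - 108) = √(-60) - 130 = 2*I*√15 - 130 = -130 + 2*I*√15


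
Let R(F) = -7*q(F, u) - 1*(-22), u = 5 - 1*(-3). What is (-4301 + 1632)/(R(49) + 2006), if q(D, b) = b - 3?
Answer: -2669/1993 ≈ -1.3392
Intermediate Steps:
u = 8 (u = 5 + 3 = 8)
q(D, b) = -3 + b
R(F) = -13 (R(F) = -7*(-3 + 8) - 1*(-22) = -7*5 + 22 = -35 + 22 = -13)
(-4301 + 1632)/(R(49) + 2006) = (-4301 + 1632)/(-13 + 2006) = -2669/1993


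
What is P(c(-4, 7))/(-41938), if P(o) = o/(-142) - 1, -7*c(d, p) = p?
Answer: 141/5955196 ≈ 2.3677e-5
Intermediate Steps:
c(d, p) = -p/7
P(o) = -1 - o/142 (P(o) = o*(-1/142) - 1 = -o/142 - 1 = -1 - o/142)
P(c(-4, 7))/(-41938) = (-1 - (-1)*7/994)/(-41938) = (-1 - 1/142*(-1))*(-1/41938) = (-1 + 1/142)*(-1/41938) = -141/142*(-1/41938) = 141/5955196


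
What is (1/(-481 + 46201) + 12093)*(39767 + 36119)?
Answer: 20978379676223/22860 ≈ 9.1769e+8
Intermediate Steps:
(1/(-481 + 46201) + 12093)*(39767 + 36119) = (1/45720 + 12093)*75886 = (552891961/45720)*75886 = 20978379676223/22860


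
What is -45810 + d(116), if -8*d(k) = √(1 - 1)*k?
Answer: -45810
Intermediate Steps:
d(k) = 0 (d(k) = -√(1 - 1)*k/8 = -√0*k/8 = -0*k = -⅛*0 = 0)
-45810 + d(116) = -45810 + 0 = -45810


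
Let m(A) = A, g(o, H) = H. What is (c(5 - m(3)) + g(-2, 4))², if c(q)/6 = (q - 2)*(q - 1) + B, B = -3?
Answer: 196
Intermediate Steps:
c(q) = -18 + 6*(-1 + q)*(-2 + q) (c(q) = 6*((q - 2)*(q - 1) - 3) = 6*((-2 + q)*(-1 + q) - 3) = 6*((-1 + q)*(-2 + q) - 3) = 6*(-3 + (-1 + q)*(-2 + q)) = -18 + 6*(-1 + q)*(-2 + q))
(c(5 - m(3)) + g(-2, 4))² = ((-6 - 18*(5 - 1*3) + 6*(5 - 1*3)²) + 4)² = ((-6 - 18*(5 - 3) + 6*(5 - 3)²) + 4)² = ((-6 - 18*2 + 6*2²) + 4)² = ((-6 - 36 + 6*4) + 4)² = ((-6 - 36 + 24) + 4)² = (-18 + 4)² = (-14)² = 196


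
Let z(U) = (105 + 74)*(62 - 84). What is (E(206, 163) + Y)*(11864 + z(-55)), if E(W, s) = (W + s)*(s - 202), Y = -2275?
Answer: -132094716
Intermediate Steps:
E(W, s) = (-202 + s)*(W + s) (E(W, s) = (W + s)*(-202 + s) = (-202 + s)*(W + s))
z(U) = -3938 (z(U) = 179*(-22) = -3938)
(E(206, 163) + Y)*(11864 + z(-55)) = ((163² - 202*206 - 202*163 + 206*163) - 2275)*(11864 - 3938) = ((26569 - 41612 - 32926 + 33578) - 2275)*7926 = (-14391 - 2275)*7926 = -16666*7926 = -132094716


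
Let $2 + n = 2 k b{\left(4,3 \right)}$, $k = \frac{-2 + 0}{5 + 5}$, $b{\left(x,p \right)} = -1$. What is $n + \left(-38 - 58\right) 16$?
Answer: $- \frac{7688}{5} \approx -1537.6$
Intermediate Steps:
$k = - \frac{1}{5}$ ($k = - \frac{2}{10} = \left(-2\right) \frac{1}{10} = - \frac{1}{5} \approx -0.2$)
$n = - \frac{8}{5}$ ($n = -2 + 2 \left(- \frac{1}{5}\right) \left(-1\right) = -2 - - \frac{2}{5} = -2 + \frac{2}{5} = - \frac{8}{5} \approx -1.6$)
$n + \left(-38 - 58\right) 16 = - \frac{8}{5} + \left(-38 - 58\right) 16 = - \frac{8}{5} - 1536 = - \frac{7688}{5}$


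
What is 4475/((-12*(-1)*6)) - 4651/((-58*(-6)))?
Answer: 101869/2088 ≈ 48.788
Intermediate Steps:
4475/((-12*(-1)*6)) - 4651/((-58*(-6))) = 4475/((12*6)) - 4651/348 = 4475/72 - 4651*1/348 = 4475*(1/72) - 4651/348 = 4475/72 - 4651/348 = 101869/2088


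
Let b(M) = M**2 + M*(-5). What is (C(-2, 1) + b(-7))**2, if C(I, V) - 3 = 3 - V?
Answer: 7921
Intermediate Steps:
b(M) = M**2 - 5*M
C(I, V) = 6 - V (C(I, V) = 3 + (3 - V) = 6 - V)
(C(-2, 1) + b(-7))**2 = ((6 - 1*1) - 7*(-5 - 7))**2 = ((6 - 1) - 7*(-12))**2 = (5 + 84)**2 = 89**2 = 7921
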